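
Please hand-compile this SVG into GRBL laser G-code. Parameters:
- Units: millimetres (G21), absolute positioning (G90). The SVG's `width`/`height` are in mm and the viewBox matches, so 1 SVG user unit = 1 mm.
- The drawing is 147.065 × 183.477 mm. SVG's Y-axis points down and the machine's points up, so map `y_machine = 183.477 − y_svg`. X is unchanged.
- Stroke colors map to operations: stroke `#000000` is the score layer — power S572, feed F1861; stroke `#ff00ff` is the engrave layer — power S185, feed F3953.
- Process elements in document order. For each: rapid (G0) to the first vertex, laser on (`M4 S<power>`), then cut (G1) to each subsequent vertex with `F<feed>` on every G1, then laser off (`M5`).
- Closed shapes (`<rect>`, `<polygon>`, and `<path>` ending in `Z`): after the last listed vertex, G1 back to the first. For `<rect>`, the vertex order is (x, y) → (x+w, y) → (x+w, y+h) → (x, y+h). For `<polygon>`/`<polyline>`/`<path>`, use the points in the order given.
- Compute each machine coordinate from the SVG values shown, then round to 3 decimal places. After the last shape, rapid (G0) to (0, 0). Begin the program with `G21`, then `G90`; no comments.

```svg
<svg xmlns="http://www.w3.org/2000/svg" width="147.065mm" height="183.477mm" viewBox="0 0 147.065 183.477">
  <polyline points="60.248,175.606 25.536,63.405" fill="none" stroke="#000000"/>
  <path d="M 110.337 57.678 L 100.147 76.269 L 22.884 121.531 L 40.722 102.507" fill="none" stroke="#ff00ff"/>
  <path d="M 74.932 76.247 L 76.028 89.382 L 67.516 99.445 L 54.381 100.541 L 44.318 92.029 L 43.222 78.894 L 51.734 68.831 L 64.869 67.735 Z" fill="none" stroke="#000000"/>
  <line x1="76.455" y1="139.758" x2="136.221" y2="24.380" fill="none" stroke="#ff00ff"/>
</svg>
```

Since the viewBox matches the mm dimensions, user units are millimetres directly. The only transform is the Y-flip y_m = 183.477 − y_svg.

Shape 1 is a line segment drawn with `<polyline>`. Its stroke #000000 means score at S572, F1861. After flipping Y the toolpath is (60.248,7.871) → (25.536,120.072).

Shape 2 is a open polyline drawn with `<path>`. Its stroke #ff00ff means engrave at S185, F3953. After flipping Y the toolpath is (110.337,125.799) → (100.147,107.208) → (22.884,61.946) → (40.722,80.970).

Shape 3 is a regular polygon drawn with `<path>`. Its stroke #000000 means score at S572, F1861. After flipping Y the toolpath is (74.932,107.230) → (76.028,94.095) → (67.516,84.032) → (54.381,82.936) → (44.318,91.448) → (43.222,104.583) → (51.734,114.646) → (64.869,115.742) → (74.932,107.230), returning to the start.

Shape 4 is a line segment drawn with `<line>`. Its stroke #ff00ff means engrave at S185, F3953. After flipping Y the toolpath is (76.455,43.719) → (136.221,159.097).

G21
G90
G0 X60.248 Y7.871
M4 S572
G1 X25.536 Y120.072 F1861
M5
G0 X110.337 Y125.799
M4 S185
G1 X100.147 Y107.208 F3953
G1 X22.884 Y61.946 F3953
G1 X40.722 Y80.970 F3953
M5
G0 X74.932 Y107.230
M4 S572
G1 X76.028 Y94.095 F1861
G1 X67.516 Y84.032 F1861
G1 X54.381 Y82.936 F1861
G1 X44.318 Y91.448 F1861
G1 X43.222 Y104.583 F1861
G1 X51.734 Y114.646 F1861
G1 X64.869 Y115.742 F1861
G1 X74.932 Y107.230 F1861
M5
G0 X76.455 Y43.719
M4 S185
G1 X136.221 Y159.097 F3953
M5
G0 X0.000 Y0.000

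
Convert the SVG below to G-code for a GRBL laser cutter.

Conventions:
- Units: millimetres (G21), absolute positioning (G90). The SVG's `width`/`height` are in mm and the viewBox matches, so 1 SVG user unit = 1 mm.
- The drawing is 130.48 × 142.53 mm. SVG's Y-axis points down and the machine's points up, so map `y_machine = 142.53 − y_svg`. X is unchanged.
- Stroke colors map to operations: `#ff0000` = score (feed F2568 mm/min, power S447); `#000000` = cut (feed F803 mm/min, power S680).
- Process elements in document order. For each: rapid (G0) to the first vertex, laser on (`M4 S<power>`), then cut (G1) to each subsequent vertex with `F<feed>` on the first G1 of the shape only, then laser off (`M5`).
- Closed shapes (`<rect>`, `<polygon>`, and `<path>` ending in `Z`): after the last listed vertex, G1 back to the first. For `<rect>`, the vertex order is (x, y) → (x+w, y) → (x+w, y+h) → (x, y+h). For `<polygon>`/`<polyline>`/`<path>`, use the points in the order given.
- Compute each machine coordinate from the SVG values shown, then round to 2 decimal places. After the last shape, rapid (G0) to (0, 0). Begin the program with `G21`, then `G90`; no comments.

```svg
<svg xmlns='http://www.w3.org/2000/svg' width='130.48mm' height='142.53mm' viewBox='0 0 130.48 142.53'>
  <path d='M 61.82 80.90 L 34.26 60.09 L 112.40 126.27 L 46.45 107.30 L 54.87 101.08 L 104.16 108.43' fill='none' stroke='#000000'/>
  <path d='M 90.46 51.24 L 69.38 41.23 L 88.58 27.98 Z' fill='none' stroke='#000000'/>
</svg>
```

G21
G90
G0 X61.82 Y61.63
M4 S680
G1 X34.26 Y82.44 F803
G1 X112.40 Y16.26
G1 X46.45 Y35.23
G1 X54.87 Y41.45
G1 X104.16 Y34.10
M5
G0 X90.46 Y91.29
M4 S680
G1 X69.38 Y101.30 F803
G1 X88.58 Y114.55
G1 X90.46 Y91.29
M5
G0 X0.00 Y0.00

viewBox `0 0 130.48 142.53` with mm width/height → 1 unit = 1 mm. Flip: y_m = 142.53 − y_svg.

**Shape 1** — `<path>` open polyline, stroke `#000000` → cut (S680, F803). Machine vertices: (61.82,61.63) → (34.26,82.44) → (112.40,16.26) → (46.45,35.23) → (54.87,41.45) → (104.16,34.10). Open path.

**Shape 2** — `<path>` regular polygon, stroke `#000000` → cut (S680, F803). Machine vertices: (90.46,91.29) → (69.38,101.30) → (88.58,114.55) → (90.46,91.29). Closed: final G1 returns to the first vertex.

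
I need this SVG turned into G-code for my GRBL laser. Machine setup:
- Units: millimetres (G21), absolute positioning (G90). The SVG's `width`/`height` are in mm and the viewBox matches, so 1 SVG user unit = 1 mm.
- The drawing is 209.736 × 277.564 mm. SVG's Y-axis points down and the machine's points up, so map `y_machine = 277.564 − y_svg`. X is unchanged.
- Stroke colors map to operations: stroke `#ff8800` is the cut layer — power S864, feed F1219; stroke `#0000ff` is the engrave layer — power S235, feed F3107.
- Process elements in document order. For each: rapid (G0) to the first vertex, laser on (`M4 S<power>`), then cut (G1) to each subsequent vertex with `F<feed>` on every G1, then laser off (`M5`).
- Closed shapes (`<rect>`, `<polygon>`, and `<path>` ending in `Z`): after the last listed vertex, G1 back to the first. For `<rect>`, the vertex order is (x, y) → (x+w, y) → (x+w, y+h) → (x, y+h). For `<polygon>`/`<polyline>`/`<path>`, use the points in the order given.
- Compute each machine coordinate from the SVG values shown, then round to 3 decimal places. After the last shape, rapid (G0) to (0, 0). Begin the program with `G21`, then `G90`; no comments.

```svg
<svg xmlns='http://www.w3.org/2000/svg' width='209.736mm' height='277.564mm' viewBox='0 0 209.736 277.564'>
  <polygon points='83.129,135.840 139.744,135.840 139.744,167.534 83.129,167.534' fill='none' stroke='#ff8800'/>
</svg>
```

G21
G90
G0 X83.129 Y141.724
M4 S864
G1 X139.744 Y141.724 F1219
G1 X139.744 Y110.030 F1219
G1 X83.129 Y110.030 F1219
G1 X83.129 Y141.724 F1219
M5
G0 X0.000 Y0.000

viewBox `0 0 209.736 277.564` with mm width/height → 1 unit = 1 mm. Flip: y_m = 277.564 − y_svg.

**Shape 1** — `<polygon>` rectangle, stroke `#ff8800` → cut (S864, F1219). Machine vertices: (83.129,141.724) → (139.744,141.724) → (139.744,110.030) → (83.129,110.030) → (83.129,141.724). Closed: final G1 returns to the first vertex.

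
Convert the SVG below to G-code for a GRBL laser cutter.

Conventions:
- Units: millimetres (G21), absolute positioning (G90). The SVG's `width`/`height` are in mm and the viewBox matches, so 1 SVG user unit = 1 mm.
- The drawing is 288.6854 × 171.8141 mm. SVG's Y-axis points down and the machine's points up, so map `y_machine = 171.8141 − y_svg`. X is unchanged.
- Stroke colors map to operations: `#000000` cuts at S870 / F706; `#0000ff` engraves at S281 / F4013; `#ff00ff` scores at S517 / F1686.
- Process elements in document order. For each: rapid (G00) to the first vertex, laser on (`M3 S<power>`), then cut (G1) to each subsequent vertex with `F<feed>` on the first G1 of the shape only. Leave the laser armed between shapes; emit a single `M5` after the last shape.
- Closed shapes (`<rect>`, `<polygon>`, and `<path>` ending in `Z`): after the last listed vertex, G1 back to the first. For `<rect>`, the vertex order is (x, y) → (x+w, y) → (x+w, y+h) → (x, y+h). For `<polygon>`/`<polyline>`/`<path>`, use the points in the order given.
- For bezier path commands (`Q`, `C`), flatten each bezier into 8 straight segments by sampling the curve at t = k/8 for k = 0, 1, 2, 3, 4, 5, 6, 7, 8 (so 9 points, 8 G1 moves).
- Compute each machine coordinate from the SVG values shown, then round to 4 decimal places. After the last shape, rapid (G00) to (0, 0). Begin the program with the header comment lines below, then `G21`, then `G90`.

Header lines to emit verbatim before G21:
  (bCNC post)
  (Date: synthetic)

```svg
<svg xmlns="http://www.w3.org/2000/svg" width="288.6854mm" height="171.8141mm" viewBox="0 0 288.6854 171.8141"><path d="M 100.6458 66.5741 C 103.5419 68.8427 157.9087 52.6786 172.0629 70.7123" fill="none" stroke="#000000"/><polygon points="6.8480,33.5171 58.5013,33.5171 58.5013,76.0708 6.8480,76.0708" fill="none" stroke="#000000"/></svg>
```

Since the viewBox matches the mm dimensions, user units are millimetres directly. The only transform is the Y-flip y_m = 171.8141 − y_svg.

Shape 1 is a cubic bezier drawn with `<path>`. Its stroke #000000 means cut at S870, F706. After flipping Y the toolpath is (100.6458,105.2400) → (103.9655,105.1505) → (111.0361,106.1723) → (120.7833,107.6887) → (132.1326,109.0828) → (144.0096,109.7380) → (155.3399,109.0373) → (165.0492,106.3642) → (172.0629,101.1018).

Shape 2 is a rectangle drawn with `<polygon>`. Its stroke #000000 means cut at S870, F706. After flipping Y the toolpath is (6.8480,138.2970) → (58.5013,138.2970) → (58.5013,95.7433) → (6.8480,95.7433) → (6.8480,138.2970), returning to the start.

(bCNC post)
(Date: synthetic)
G21
G90
G00 X100.6458 Y105.2400
M3 S870
G1 X103.9655 Y105.1505 F706
G1 X111.0361 Y106.1723
G1 X120.7833 Y107.6887
G1 X132.1326 Y109.0828
G1 X144.0096 Y109.7380
G1 X155.3399 Y109.0373
G1 X165.0492 Y106.3642
G1 X172.0629 Y101.1018
G00 X6.8480 Y138.2970
M3 S870
G1 X58.5013 Y138.2970 F706
G1 X58.5013 Y95.7433
G1 X6.8480 Y95.7433
G1 X6.8480 Y138.2970
M5
G00 X0.0000 Y0.0000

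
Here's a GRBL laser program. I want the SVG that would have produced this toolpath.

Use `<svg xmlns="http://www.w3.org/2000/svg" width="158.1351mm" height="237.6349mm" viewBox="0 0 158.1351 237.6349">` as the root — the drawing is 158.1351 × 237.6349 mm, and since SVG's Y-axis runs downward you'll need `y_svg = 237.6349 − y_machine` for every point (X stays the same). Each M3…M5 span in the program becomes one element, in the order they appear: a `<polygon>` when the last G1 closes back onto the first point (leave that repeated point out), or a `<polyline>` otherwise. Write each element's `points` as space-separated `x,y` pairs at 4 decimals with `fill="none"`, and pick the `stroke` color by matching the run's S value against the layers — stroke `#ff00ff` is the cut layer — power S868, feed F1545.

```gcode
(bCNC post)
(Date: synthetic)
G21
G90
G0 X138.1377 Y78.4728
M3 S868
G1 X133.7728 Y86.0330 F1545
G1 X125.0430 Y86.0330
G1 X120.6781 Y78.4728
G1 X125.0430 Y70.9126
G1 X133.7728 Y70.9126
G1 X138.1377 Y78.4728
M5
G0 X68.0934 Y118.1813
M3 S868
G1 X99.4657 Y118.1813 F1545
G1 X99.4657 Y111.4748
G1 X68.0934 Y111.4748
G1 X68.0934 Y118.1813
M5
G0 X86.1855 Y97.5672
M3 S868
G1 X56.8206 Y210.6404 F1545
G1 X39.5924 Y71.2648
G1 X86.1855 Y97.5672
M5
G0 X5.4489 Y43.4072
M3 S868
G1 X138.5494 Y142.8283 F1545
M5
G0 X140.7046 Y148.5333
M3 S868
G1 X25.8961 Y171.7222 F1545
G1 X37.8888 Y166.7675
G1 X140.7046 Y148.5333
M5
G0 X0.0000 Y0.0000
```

Machine Y-up, SVG Y-down with viewBox height 237.6349, so y_svg = 237.6349 − y_machine; X carries over. Every run uses S868, so all elements get stroke `#ff00ff` (cut).

Run 1: The run returns to its start, so emit a `<polygon>` with points (Y-flipped): 138.1377,159.1621 133.7728,151.6019 125.0430,151.6019 120.6781,159.1621 125.0430,166.7223 133.7728,166.7223.

Run 2: The run returns to its start, so emit a `<polygon>` with points (Y-flipped): 68.0934,119.4536 99.4657,119.4536 99.4657,126.1601 68.0934,126.1601.

Run 3: The run returns to its start, so emit a `<polygon>` with points (Y-flipped): 86.1855,140.0677 56.8206,26.9945 39.5924,166.3701.

Run 4: The run is open, so emit a `<polyline>` with points (Y-flipped): 5.4489,194.2277 138.5494,94.8066.

Run 5: The run returns to its start, so emit a `<polygon>` with points (Y-flipped): 140.7046,89.1016 25.8961,65.9127 37.8888,70.8674.

<svg xmlns="http://www.w3.org/2000/svg" width="158.1351mm" height="237.6349mm" viewBox="0 0 158.1351 237.6349">
  <polygon points="138.1377,159.1621 133.7728,151.6019 125.0430,151.6019 120.6781,159.1621 125.0430,166.7223 133.7728,166.7223" fill="none" stroke="#ff00ff"/>
  <polygon points="68.0934,119.4536 99.4657,119.4536 99.4657,126.1601 68.0934,126.1601" fill="none" stroke="#ff00ff"/>
  <polygon points="86.1855,140.0677 56.8206,26.9945 39.5924,166.3701" fill="none" stroke="#ff00ff"/>
  <polyline points="5.4489,194.2277 138.5494,94.8066" fill="none" stroke="#ff00ff"/>
  <polygon points="140.7046,89.1016 25.8961,65.9127 37.8888,70.8674" fill="none" stroke="#ff00ff"/>
</svg>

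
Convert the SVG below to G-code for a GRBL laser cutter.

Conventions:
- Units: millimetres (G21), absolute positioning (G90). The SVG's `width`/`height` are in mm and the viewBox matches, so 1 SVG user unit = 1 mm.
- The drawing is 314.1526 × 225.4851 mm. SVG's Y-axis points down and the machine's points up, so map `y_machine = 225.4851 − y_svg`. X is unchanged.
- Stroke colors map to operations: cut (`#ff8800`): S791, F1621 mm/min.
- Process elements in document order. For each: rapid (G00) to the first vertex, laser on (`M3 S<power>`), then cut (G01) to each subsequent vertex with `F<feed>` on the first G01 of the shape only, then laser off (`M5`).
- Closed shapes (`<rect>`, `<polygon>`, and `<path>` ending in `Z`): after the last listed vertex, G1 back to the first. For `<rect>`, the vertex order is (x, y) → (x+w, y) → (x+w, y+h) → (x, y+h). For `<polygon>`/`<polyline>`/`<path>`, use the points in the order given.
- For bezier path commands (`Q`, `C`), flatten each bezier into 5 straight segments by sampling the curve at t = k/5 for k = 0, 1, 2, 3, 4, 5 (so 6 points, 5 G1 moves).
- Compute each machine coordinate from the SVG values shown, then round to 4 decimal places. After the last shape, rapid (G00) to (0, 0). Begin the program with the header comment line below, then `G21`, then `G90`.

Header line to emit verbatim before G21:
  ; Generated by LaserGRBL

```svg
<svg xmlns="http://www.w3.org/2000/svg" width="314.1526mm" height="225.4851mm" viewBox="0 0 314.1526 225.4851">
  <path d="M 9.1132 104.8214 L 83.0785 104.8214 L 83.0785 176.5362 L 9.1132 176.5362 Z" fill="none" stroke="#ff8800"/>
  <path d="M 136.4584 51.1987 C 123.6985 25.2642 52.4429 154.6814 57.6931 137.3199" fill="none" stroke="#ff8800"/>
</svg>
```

; Generated by LaserGRBL
G21
G90
G00 X9.1132 Y120.6637
M3 S791
G01 X83.0785 Y120.6637 F1621
G01 X83.0785 Y48.9489
G01 X9.1132 Y48.9489
G01 X9.1132 Y120.6637
M5
G00 X136.4584 Y174.2864
M3 S791
G01 X122.8630 Y173.6219 F1621
G01 X101.7087 Y150.1753
G01 X79.4755 Y118.4488
G01 X62.6437 Y92.9447
G01 X57.6931 Y88.1652
M5
G00 X0.0000 Y0.0000

Since the viewBox matches the mm dimensions, user units are millimetres directly. The only transform is the Y-flip y_m = 225.4851 − y_svg.

Shape 1 is a rectangle drawn with `<path>`. Its stroke #ff8800 means cut at S791, F1621. After flipping Y the toolpath is (9.1132,120.6637) → (83.0785,120.6637) → (83.0785,48.9489) → (9.1132,48.9489) → (9.1132,120.6637), returning to the start.

Shape 2 is a cubic bezier drawn with `<path>`. Its stroke #ff8800 means cut at S791, F1621. After flipping Y the toolpath is (136.4584,174.2864) → (122.8630,173.6219) → (101.7087,150.1753) → (79.4755,118.4488) → (62.6437,92.9447) → (57.6931,88.1652).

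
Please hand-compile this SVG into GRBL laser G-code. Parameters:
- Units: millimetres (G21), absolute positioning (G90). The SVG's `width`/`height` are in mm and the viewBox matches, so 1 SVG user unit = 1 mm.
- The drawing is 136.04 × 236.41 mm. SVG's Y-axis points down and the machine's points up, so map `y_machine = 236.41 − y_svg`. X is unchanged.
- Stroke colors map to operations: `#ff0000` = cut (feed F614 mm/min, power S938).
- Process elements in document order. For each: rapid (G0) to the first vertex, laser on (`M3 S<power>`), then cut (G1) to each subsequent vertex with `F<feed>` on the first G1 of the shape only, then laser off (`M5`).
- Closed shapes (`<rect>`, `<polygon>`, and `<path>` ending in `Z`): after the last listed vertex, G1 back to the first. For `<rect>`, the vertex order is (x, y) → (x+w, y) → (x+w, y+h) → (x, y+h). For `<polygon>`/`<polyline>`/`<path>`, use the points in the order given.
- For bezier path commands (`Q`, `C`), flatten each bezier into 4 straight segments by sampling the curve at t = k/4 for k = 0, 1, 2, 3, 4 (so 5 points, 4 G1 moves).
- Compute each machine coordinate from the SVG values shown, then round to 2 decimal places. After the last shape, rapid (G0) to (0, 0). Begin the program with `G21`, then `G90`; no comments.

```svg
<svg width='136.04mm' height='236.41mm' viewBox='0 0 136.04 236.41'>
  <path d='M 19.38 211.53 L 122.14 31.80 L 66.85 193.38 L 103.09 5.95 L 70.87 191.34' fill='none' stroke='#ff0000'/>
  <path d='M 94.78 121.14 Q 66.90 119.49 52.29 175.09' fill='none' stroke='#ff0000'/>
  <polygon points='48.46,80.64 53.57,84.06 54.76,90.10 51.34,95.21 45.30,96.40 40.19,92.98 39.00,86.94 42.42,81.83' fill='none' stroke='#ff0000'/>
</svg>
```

1 u = 1 mm; y_m = 236.41 − y.

[1] `<path>` open polyline, #ff0000→cut S938 F614: (19.38,24.88) → (122.14,204.61) → (66.85,43.03) → (103.09,230.46) → (70.87,45.07)

[2] `<path>` quadratic bezier, #ff0000→cut S938 F614: (94.78,115.27) → (81.67,112.52) → (70.22,102.61) → (60.42,85.54) → (52.29,61.32)

[3] `<polygon>` regular polygon, #ff0000→cut S938 F614: (48.46,155.77) → (53.57,152.35) → (54.76,146.31) → (51.34,141.20) → (45.30,140.01) → (40.19,143.43) → (39.00,149.47) → (42.42,154.58) → (48.46,155.77) (closed)

G21
G90
G0 X19.38 Y24.88
M3 S938
G1 X122.14 Y204.61 F614
G1 X66.85 Y43.03
G1 X103.09 Y230.46
G1 X70.87 Y45.07
M5
G0 X94.78 Y115.27
M3 S938
G1 X81.67 Y112.52 F614
G1 X70.22 Y102.61
G1 X60.42 Y85.54
G1 X52.29 Y61.32
M5
G0 X48.46 Y155.77
M3 S938
G1 X53.57 Y152.35 F614
G1 X54.76 Y146.31
G1 X51.34 Y141.20
G1 X45.30 Y140.01
G1 X40.19 Y143.43
G1 X39.00 Y149.47
G1 X42.42 Y154.58
G1 X48.46 Y155.77
M5
G0 X0.00 Y0.00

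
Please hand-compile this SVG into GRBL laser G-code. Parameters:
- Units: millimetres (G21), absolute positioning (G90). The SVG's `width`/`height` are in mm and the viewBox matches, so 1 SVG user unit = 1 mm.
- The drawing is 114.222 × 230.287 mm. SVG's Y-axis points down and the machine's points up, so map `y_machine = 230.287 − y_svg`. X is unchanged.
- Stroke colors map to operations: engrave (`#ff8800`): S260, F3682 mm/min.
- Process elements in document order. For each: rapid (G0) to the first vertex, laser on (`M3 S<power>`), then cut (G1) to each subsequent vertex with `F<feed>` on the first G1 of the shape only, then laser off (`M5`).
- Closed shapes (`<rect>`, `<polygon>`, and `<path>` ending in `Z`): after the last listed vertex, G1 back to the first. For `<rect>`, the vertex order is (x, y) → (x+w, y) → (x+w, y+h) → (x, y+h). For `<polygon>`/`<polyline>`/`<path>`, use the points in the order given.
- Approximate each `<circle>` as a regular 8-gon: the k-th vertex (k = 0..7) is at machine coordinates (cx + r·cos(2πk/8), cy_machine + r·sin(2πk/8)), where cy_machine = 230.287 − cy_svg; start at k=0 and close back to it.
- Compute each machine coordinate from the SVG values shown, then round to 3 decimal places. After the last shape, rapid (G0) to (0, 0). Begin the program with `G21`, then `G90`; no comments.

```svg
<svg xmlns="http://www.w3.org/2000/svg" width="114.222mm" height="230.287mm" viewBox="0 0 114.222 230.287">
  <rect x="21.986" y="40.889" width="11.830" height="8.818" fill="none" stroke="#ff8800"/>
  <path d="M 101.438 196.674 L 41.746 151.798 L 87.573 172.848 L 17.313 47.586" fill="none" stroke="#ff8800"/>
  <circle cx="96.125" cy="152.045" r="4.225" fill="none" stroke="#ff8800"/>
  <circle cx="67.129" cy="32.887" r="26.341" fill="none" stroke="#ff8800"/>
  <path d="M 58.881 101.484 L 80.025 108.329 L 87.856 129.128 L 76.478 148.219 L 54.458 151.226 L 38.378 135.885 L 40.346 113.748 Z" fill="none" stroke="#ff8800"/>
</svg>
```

1 u = 1 mm; y_m = 230.287 − y.

[1] `<rect>` rectangle, #ff8800→engrave S260 F3682: (21.986,189.398) → (33.816,189.398) → (33.816,180.580) → (21.986,180.580) → (21.986,189.398) (closed)

[2] `<path>` open polyline, #ff8800→engrave S260 F3682: (101.438,33.613) → (41.746,78.489) → (87.573,57.439) → (17.313,182.701)

[3] `<circle>` circle, #ff8800→engrave S260 F3682: (100.350,78.242) → (99.113,81.230) → (96.125,82.467) → (93.137,81.230) → (91.900,78.242) → (93.137,75.254) → (96.125,74.017) → (99.113,75.254) → (100.350,78.242) (closed)

[4] `<circle>` circle, #ff8800→engrave S260 F3682: (93.470,197.400) → (85.755,216.026) → (67.129,223.741) → (48.503,216.026) → (40.788,197.400) → (48.503,178.774) → (67.129,171.059) → (85.755,178.774) → (93.470,197.400) (closed)

[5] `<path>` regular polygon, #ff8800→engrave S260 F3682: (58.881,128.803) → (80.025,121.958) → (87.856,101.159) → (76.478,82.068) → (54.458,79.061) → (38.378,94.402) → (40.346,116.539) → (58.881,128.803) (closed)

G21
G90
G0 X21.986 Y189.398
M3 S260
G1 X33.816 Y189.398 F3682
G1 X33.816 Y180.580
G1 X21.986 Y180.580
G1 X21.986 Y189.398
M5
G0 X101.438 Y33.613
M3 S260
G1 X41.746 Y78.489 F3682
G1 X87.573 Y57.439
G1 X17.313 Y182.701
M5
G0 X100.350 Y78.242
M3 S260
G1 X99.113 Y81.230 F3682
G1 X96.125 Y82.467
G1 X93.137 Y81.230
G1 X91.900 Y78.242
G1 X93.137 Y75.254
G1 X96.125 Y74.017
G1 X99.113 Y75.254
G1 X100.350 Y78.242
M5
G0 X93.470 Y197.400
M3 S260
G1 X85.755 Y216.026 F3682
G1 X67.129 Y223.741
G1 X48.503 Y216.026
G1 X40.788 Y197.400
G1 X48.503 Y178.774
G1 X67.129 Y171.059
G1 X85.755 Y178.774
G1 X93.470 Y197.400
M5
G0 X58.881 Y128.803
M3 S260
G1 X80.025 Y121.958 F3682
G1 X87.856 Y101.159
G1 X76.478 Y82.068
G1 X54.458 Y79.061
G1 X38.378 Y94.402
G1 X40.346 Y116.539
G1 X58.881 Y128.803
M5
G0 X0.000 Y0.000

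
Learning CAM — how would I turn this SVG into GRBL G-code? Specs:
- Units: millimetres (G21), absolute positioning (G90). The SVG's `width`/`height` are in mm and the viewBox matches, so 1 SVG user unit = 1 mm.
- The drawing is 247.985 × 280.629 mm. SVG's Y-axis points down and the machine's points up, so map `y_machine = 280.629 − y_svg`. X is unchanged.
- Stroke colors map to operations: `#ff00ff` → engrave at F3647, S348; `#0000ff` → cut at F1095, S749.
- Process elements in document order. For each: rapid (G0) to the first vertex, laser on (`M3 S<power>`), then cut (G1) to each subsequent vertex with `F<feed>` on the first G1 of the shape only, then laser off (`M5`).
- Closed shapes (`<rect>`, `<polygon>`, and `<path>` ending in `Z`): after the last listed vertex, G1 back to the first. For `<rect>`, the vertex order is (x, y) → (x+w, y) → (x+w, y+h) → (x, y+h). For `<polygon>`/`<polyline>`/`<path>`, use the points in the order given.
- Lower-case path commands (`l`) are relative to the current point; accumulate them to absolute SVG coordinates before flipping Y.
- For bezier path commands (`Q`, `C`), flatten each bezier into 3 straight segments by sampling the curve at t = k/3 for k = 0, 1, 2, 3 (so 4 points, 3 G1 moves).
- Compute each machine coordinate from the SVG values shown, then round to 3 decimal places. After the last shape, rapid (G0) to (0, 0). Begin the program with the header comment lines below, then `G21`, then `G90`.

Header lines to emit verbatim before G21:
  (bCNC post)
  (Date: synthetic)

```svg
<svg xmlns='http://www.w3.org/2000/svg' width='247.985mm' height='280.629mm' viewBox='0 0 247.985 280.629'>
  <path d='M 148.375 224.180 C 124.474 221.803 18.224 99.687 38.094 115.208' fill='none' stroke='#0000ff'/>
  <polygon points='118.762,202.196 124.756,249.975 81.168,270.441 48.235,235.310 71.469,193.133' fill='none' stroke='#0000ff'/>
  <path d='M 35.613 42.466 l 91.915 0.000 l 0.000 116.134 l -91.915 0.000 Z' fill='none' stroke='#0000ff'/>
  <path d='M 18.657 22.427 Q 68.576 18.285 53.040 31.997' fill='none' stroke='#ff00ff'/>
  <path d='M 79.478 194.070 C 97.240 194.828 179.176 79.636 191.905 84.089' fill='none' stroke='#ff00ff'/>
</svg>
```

viewBox `0 0 247.985 280.629` with mm width/height → 1 unit = 1 mm. Flip: y_m = 280.629 − y_svg.

**Shape 1** — `<path>` cubic bezier, stroke `#0000ff` → cut (S749, F1095). Control points (SVG): P0=(148.375,224.180), P1=(124.474,221.803), P2=(18.224,99.687), P3=(38.094,115.208); sampled at t=k/3. Machine vertices: (148.375,56.449) → (104.745,89.207) → (52.543,144.595) → (38.094,165.421). Open path.

**Shape 2** — `<polygon>` regular polygon, stroke `#0000ff` → cut (S749, F1095). Machine vertices: (118.762,78.433) → (124.756,30.654) → (81.168,10.188) → (48.235,45.319) → (71.469,87.496) → (118.762,78.433). Closed: final G1 returns to the first vertex.

**Shape 3** — `<path>` rectangle, stroke `#0000ff` → cut (S749, F1095). Machine vertices: (35.613,238.163) → (127.528,238.163) → (127.528,122.029) → (35.613,122.029) → (35.613,238.163). Closed: final G1 returns to the first vertex.

**Shape 4** — `<path>` quadratic bezier, stroke `#ff00ff` → engrave (S348, F3647). Control points (SVG): P0=(18.657,22.427), P1=(68.576,18.285), P2=(53.040,31.997); sampled at t=k/3. Machine vertices: (18.657,258.202) → (44.664,258.980) → (56.125,255.790) → (53.040,248.632). Open path.

**Shape 5** — `<path>` cubic bezier, stroke `#ff00ff` → engrave (S348, F3647). Control points (SVG): P0=(79.478,194.070), P1=(97.240,194.828), P2=(179.176,79.636), P3=(191.905,84.089); sampled at t=k/3. Machine vertices: (79.478,86.559) → (113.691,115.725) → (161.047,169.837) → (191.905,196.540). Open path.

(bCNC post)
(Date: synthetic)
G21
G90
G0 X148.375 Y56.449
M3 S749
G1 X104.745 Y89.207 F1095
G1 X52.543 Y144.595
G1 X38.094 Y165.421
M5
G0 X118.762 Y78.433
M3 S749
G1 X124.756 Y30.654 F1095
G1 X81.168 Y10.188
G1 X48.235 Y45.319
G1 X71.469 Y87.496
G1 X118.762 Y78.433
M5
G0 X35.613 Y238.163
M3 S749
G1 X127.528 Y238.163 F1095
G1 X127.528 Y122.029
G1 X35.613 Y122.029
G1 X35.613 Y238.163
M5
G0 X18.657 Y258.202
M3 S348
G1 X44.664 Y258.980 F3647
G1 X56.125 Y255.790
G1 X53.040 Y248.632
M5
G0 X79.478 Y86.559
M3 S348
G1 X113.691 Y115.725 F3647
G1 X161.047 Y169.837
G1 X191.905 Y196.540
M5
G0 X0.000 Y0.000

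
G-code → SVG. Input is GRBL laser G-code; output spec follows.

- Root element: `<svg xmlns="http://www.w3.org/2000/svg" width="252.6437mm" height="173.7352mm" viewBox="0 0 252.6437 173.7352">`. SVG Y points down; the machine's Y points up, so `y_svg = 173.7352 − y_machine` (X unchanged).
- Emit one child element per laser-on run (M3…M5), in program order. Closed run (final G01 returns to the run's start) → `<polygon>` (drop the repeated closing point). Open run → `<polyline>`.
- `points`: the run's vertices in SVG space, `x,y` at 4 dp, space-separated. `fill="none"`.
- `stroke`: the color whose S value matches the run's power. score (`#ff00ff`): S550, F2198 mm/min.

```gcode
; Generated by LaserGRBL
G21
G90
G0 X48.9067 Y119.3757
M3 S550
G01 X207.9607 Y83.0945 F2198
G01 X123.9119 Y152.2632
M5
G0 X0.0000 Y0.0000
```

y_svg = 173.7352 − y_m. Every run uses S550, so all elements get stroke `#ff00ff` (score).

[1] open run; points: 48.9067,54.3595 207.9607,90.6407 123.9119,21.4720

<svg xmlns="http://www.w3.org/2000/svg" width="252.6437mm" height="173.7352mm" viewBox="0 0 252.6437 173.7352">
  <polyline points="48.9067,54.3595 207.9607,90.6407 123.9119,21.4720" fill="none" stroke="#ff00ff"/>
</svg>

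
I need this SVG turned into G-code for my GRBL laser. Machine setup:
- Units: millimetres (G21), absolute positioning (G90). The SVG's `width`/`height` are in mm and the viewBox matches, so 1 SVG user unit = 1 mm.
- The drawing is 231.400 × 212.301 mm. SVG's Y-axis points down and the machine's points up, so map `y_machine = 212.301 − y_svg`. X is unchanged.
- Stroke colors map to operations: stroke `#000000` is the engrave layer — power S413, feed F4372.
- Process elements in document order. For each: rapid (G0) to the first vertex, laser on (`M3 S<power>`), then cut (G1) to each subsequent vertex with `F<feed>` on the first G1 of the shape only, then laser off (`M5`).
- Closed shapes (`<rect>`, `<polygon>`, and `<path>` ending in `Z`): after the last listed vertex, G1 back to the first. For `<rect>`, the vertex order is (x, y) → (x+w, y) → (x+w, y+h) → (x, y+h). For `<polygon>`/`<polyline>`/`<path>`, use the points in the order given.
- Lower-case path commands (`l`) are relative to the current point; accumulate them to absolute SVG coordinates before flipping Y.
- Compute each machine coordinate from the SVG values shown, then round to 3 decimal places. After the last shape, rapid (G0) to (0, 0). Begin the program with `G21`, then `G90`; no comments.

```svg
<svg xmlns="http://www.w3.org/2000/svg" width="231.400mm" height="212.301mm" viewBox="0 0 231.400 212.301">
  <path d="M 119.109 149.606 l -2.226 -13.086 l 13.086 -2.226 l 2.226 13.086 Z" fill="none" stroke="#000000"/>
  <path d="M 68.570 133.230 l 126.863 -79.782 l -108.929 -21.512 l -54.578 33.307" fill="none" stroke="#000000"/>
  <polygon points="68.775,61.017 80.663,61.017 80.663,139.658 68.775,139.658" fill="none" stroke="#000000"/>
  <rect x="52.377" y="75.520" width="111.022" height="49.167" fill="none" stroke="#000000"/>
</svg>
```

Since the viewBox matches the mm dimensions, user units are millimetres directly. The only transform is the Y-flip y_m = 212.301 − y_svg.

Shape 1 is a regular polygon drawn with `<path>`. Its stroke #000000 means engrave at S413, F4372. After flipping Y the toolpath is (119.109,62.695) → (116.883,75.781) → (129.969,78.007) → (132.195,64.921) → (119.109,62.695), returning to the start.

Shape 2 is a open polyline drawn with `<path>`. Its stroke #000000 means engrave at S413, F4372. After flipping Y the toolpath is (68.570,79.071) → (195.433,158.853) → (86.504,180.365) → (31.926,147.058).

Shape 3 is a rectangle drawn with `<polygon>`. Its stroke #000000 means engrave at S413, F4372. After flipping Y the toolpath is (68.775,151.284) → (80.663,151.284) → (80.663,72.643) → (68.775,72.643) → (68.775,151.284), returning to the start.

Shape 4 is a rectangle drawn with `<rect>`. Its stroke #000000 means engrave at S413, F4372. After flipping Y the toolpath is (52.377,136.781) → (163.399,136.781) → (163.399,87.614) → (52.377,87.614) → (52.377,136.781), returning to the start.

G21
G90
G0 X119.109 Y62.695
M3 S413
G1 X116.883 Y75.781 F4372
G1 X129.969 Y78.007
G1 X132.195 Y64.921
G1 X119.109 Y62.695
M5
G0 X68.570 Y79.071
M3 S413
G1 X195.433 Y158.853 F4372
G1 X86.504 Y180.365
G1 X31.926 Y147.058
M5
G0 X68.775 Y151.284
M3 S413
G1 X80.663 Y151.284 F4372
G1 X80.663 Y72.643
G1 X68.775 Y72.643
G1 X68.775 Y151.284
M5
G0 X52.377 Y136.781
M3 S413
G1 X163.399 Y136.781 F4372
G1 X163.399 Y87.614
G1 X52.377 Y87.614
G1 X52.377 Y136.781
M5
G0 X0.000 Y0.000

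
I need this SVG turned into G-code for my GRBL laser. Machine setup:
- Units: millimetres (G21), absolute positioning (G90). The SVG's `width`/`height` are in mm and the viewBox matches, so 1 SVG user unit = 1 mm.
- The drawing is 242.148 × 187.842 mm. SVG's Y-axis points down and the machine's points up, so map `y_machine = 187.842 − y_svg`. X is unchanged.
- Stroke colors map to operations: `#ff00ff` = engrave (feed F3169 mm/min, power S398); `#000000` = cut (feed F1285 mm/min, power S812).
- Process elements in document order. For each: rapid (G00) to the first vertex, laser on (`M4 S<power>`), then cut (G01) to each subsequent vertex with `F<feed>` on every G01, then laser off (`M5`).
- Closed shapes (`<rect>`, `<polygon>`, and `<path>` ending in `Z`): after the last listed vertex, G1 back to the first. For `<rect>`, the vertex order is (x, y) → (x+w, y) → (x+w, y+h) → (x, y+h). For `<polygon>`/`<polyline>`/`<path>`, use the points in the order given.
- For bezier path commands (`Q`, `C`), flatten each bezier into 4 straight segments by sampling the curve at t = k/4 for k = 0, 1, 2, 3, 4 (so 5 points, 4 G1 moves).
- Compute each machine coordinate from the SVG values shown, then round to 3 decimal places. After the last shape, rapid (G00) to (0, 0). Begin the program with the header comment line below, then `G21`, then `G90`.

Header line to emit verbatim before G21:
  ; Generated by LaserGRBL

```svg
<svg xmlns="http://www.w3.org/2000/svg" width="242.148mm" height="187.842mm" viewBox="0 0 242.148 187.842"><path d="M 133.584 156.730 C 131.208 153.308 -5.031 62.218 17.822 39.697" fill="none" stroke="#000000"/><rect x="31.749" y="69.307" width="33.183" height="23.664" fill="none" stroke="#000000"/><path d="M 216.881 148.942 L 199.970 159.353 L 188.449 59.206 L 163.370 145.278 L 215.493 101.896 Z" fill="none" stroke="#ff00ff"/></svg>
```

1 u = 1 mm; y_m = 187.842 − y.

[1] `<path>` cubic bezier, #000000→cut S812 F1285: (133.584,31.112) → (111.280,47.675) → (66.242,82.466) → (25.935,120.839) → (17.822,148.145)

[2] `<rect>` rectangle, #000000→cut S812 F1285: (31.749,118.535) → (64.932,118.535) → (64.932,94.871) → (31.749,94.871) → (31.749,118.535) (closed)

[3] `<path>` closed polygon, #ff00ff→engrave S398 F3169: (216.881,38.900) → (199.970,28.489) → (188.449,128.636) → (163.370,42.564) → (215.493,85.946) → (216.881,38.900) (closed)

; Generated by LaserGRBL
G21
G90
G00 X133.584 Y31.112
M4 S812
G01 X111.280 Y47.675 F1285
G01 X66.242 Y82.466 F1285
G01 X25.935 Y120.839 F1285
G01 X17.822 Y148.145 F1285
M5
G00 X31.749 Y118.535
M4 S812
G01 X64.932 Y118.535 F1285
G01 X64.932 Y94.871 F1285
G01 X31.749 Y94.871 F1285
G01 X31.749 Y118.535 F1285
M5
G00 X216.881 Y38.900
M4 S398
G01 X199.970 Y28.489 F3169
G01 X188.449 Y128.636 F3169
G01 X163.370 Y42.564 F3169
G01 X215.493 Y85.946 F3169
G01 X216.881 Y38.900 F3169
M5
G00 X0.000 Y0.000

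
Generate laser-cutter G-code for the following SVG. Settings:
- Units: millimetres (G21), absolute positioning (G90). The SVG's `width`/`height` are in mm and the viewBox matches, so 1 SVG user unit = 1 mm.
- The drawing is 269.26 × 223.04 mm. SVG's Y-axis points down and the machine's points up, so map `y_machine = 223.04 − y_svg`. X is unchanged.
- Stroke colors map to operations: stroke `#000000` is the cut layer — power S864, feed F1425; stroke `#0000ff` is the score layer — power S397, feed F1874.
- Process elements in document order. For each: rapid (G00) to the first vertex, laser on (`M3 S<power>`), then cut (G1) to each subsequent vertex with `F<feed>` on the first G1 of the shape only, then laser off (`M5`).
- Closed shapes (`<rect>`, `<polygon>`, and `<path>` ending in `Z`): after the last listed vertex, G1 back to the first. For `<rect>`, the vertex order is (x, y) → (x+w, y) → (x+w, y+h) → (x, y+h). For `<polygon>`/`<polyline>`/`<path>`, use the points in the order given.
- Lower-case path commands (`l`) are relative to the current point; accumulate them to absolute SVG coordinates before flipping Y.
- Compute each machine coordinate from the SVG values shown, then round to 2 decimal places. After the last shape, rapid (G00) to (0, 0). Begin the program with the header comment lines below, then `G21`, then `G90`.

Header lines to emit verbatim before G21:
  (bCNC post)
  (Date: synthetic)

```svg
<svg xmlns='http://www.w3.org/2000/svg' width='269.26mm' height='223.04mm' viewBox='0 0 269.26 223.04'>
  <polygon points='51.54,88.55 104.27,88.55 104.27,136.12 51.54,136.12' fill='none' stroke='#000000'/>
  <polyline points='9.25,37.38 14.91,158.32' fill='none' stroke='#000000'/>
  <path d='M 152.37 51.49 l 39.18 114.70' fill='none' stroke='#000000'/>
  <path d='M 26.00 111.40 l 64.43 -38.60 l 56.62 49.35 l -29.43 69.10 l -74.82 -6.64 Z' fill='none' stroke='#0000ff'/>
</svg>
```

(bCNC post)
(Date: synthetic)
G21
G90
G00 X51.54 Y134.49
M3 S864
G1 X104.27 Y134.49 F1425
G1 X104.27 Y86.92
G1 X51.54 Y86.92
G1 X51.54 Y134.49
M5
G00 X9.25 Y185.66
M3 S864
G1 X14.91 Y64.72 F1425
M5
G00 X152.37 Y171.55
M3 S864
G1 X191.55 Y56.85 F1425
M5
G00 X26.00 Y111.64
M3 S397
G1 X90.43 Y150.24 F1874
G1 X147.05 Y100.89
G1 X117.62 Y31.79
G1 X42.80 Y38.43
G1 X26.00 Y111.64
M5
G00 X0.00 Y0.00

1 u = 1 mm; y_m = 223.04 − y.

[1] `<polygon>` rectangle, #000000→cut S864 F1425: (51.54,134.49) → (104.27,134.49) → (104.27,86.92) → (51.54,86.92) → (51.54,134.49) (closed)

[2] `<polyline>` line segment, #000000→cut S864 F1425: (9.25,185.66) → (14.91,64.72)

[3] `<path>` line segment, #000000→cut S864 F1425: (152.37,171.55) → (191.55,56.85)

[4] `<path>` regular polygon, #0000ff→score S397 F1874: (26.00,111.64) → (90.43,150.24) → (147.05,100.89) → (117.62,31.79) → (42.80,38.43) → (26.00,111.64) (closed)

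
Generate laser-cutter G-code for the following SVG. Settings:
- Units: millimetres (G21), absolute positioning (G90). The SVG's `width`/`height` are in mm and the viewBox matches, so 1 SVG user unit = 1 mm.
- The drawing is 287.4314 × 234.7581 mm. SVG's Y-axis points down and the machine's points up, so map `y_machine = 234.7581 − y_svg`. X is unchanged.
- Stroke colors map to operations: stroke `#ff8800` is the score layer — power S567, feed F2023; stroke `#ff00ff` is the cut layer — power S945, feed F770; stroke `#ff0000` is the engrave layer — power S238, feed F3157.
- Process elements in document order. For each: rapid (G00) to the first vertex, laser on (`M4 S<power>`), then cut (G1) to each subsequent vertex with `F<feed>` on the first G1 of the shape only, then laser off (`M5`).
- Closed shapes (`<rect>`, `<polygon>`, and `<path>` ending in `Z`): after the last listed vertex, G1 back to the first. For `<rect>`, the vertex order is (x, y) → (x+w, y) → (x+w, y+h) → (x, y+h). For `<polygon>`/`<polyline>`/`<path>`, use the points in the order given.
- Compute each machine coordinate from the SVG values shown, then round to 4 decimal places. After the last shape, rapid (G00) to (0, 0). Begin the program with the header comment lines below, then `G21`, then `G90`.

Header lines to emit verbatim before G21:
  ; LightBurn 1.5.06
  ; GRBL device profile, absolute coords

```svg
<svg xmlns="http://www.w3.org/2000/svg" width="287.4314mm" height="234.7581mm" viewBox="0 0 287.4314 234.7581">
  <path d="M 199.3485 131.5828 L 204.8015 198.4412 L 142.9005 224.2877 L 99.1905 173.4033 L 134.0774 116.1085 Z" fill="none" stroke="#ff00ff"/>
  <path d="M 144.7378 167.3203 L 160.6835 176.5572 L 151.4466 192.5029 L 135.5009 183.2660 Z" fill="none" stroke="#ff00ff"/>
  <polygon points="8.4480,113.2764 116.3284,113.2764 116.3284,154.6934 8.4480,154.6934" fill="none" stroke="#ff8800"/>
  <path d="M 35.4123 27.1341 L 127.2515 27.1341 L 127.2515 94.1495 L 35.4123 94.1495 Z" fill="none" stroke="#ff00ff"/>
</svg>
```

Since the viewBox matches the mm dimensions, user units are millimetres directly. The only transform is the Y-flip y_m = 234.7581 − y_svg.

Shape 1 is a regular polygon drawn with `<path>`. Its stroke #ff00ff means cut at S945, F770. After flipping Y the toolpath is (199.3485,103.1753) → (204.8015,36.3169) → (142.9005,10.4704) → (99.1905,61.3548) → (134.0774,118.6496) → (199.3485,103.1753), returning to the start.

Shape 2 is a regular polygon drawn with `<path>`. Its stroke #ff00ff means cut at S945, F770. After flipping Y the toolpath is (144.7378,67.4378) → (160.6835,58.2009) → (151.4466,42.2552) → (135.5009,51.4921) → (144.7378,67.4378), returning to the start.

Shape 3 is a rectangle drawn with `<polygon>`. Its stroke #ff8800 means score at S567, F2023. After flipping Y the toolpath is (8.4480,121.4817) → (116.3284,121.4817) → (116.3284,80.0647) → (8.4480,80.0647) → (8.4480,121.4817), returning to the start.

Shape 4 is a rectangle drawn with `<path>`. Its stroke #ff00ff means cut at S945, F770. After flipping Y the toolpath is (35.4123,207.6240) → (127.2515,207.6240) → (127.2515,140.6086) → (35.4123,140.6086) → (35.4123,207.6240), returning to the start.

; LightBurn 1.5.06
; GRBL device profile, absolute coords
G21
G90
G00 X199.3485 Y103.1753
M4 S945
G1 X204.8015 Y36.3169 F770
G1 X142.9005 Y10.4704
G1 X99.1905 Y61.3548
G1 X134.0774 Y118.6496
G1 X199.3485 Y103.1753
M5
G00 X144.7378 Y67.4378
M4 S945
G1 X160.6835 Y58.2009 F770
G1 X151.4466 Y42.2552
G1 X135.5009 Y51.4921
G1 X144.7378 Y67.4378
M5
G00 X8.4480 Y121.4817
M4 S567
G1 X116.3284 Y121.4817 F2023
G1 X116.3284 Y80.0647
G1 X8.4480 Y80.0647
G1 X8.4480 Y121.4817
M5
G00 X35.4123 Y207.6240
M4 S945
G1 X127.2515 Y207.6240 F770
G1 X127.2515 Y140.6086
G1 X35.4123 Y140.6086
G1 X35.4123 Y207.6240
M5
G00 X0.0000 Y0.0000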